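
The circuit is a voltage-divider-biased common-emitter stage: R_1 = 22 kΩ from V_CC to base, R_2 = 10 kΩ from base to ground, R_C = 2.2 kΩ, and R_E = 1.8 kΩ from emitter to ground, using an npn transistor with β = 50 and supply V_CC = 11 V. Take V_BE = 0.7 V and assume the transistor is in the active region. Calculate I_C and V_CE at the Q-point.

I_C ≈ 1.4 mA, V_CE ≈ 5.4 V

Thevenize the base divider: V_Th = V_CC·R_2/(R_1+R_2) = 11×10/32 = 3.44 V, R_Th = R_1‖R_2 = 6.88 kΩ.
Base-emitter loop: V_Th = I_B·R_Th + V_BE + (β+1)I_B·R_E, so I_B = (3.44 − 0.7) / (6.88 + 51×1.8) = 0.0277 mA.
I_C = β·I_B = 50×0.0277 = 1.39 mA, and I_E = (β+1)I_B = 1.41 mA.
V_CE = V_CC − I_C·R_C − I_E·R_E = 11 − 1.39×2.2 − 1.41×1.8 = 5.4 V.
V_CE = 5.4 V > 0.2 V confirms active-region operation.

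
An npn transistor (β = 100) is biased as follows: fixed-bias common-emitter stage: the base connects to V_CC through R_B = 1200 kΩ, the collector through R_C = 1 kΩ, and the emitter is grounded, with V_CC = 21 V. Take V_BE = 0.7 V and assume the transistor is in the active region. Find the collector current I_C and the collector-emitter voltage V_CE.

Base loop: V_CC = I_B·R_B + V_BE, so I_B = (21 − 0.7)/1200 kΩ = 0.0169 mA.
In the active region I_C = β·I_B = 100 × 0.0169 = 1.69 mA.
Collector loop: V_CE = V_CC − I_C·R_C = 21 − 1.69×1 = 19.3 V.
Since V_CE = 19.3 V > V_CE(sat) ≈ 0.2 V, the transistor is in the active region as assumed.

I_C ≈ 1.7 mA, V_CE ≈ 19 V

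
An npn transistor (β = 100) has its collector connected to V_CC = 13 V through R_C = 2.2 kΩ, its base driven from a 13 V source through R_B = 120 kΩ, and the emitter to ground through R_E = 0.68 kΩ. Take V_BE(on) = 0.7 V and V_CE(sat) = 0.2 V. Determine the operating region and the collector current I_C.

saturation; I_C ≈ 4.4 mA

Assume active: I_B = (13 − 0.7)/(120 + 101×0.68) = 0.0652 mA, I_C = β·I_B = 6.52 mA.
Then V_CE = 13 − 6.52×2.2 − 6.58×0.68 = -5.82 V < 0.2 V — the active assumption fails.
Re-solve with V_CE = 0.2 V. KCL at the emitter: V_E/R_E = (V_BB−0.7−V_E)/R_B + (V_CC−0.2−V_E)/R_C, giving V_E = 3.06 V.
I_C = (V_CC − 0.2 − V_E)/R_C = (12.8 − 3.06)/2.2 = 4.43 mA.
Check: I_B = (12.3 − 3.06)/120 = 0.077 mA, and β·I_B = 7.7 mA > I_C, confirming saturation.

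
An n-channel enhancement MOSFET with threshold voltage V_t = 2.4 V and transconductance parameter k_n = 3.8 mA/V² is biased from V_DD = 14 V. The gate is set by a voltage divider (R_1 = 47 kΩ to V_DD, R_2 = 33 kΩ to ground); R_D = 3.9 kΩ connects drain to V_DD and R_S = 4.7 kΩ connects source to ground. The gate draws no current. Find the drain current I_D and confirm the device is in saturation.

I_D ≈ 0.6 mA

V_G = V_DD·R_2/(R_1+R_2) = 14×33/80 = 5.78 V.
Assume saturation: I_D = (k_n/2)(V_GS − V_t)² with V_GS = V_G − I_D·R_S = 5.78 − 4.7·I_D.
Substituting gives 42·I_D² − 61.3·I_D + 21.6 = 0, with roots I_D = 0.599 or 0.861 mA.
The root I_D = 0.861 mA gives V_GS = 1.73 V ≤ V_t, so take I_D = 0.599 mA.
Then V_GS = 2.96 V and V_DS = V_DD − I_D(R_D+R_S) = 14 − 0.599×8.6 = 8.85 V.
Saturation requires V_DS ≥ V_GS − V_t = 0.561 V; 8.85 ≥ 0.561 ✓.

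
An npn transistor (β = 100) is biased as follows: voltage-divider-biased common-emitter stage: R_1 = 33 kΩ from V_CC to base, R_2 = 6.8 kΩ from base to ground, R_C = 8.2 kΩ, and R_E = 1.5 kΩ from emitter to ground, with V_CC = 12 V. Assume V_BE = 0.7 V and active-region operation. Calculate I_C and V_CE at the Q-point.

Thevenize the base divider: V_Th = V_CC·R_2/(R_1+R_2) = 12×6.8/39.8 = 2.05 V, R_Th = R_1‖R_2 = 5.64 kΩ.
Base-emitter loop: V_Th = I_B·R_Th + V_BE + (β+1)I_B·R_E, so I_B = (2.05 − 0.7) / (5.64 + 101×1.5) = 0.00859 mA.
I_C = β·I_B = 100×0.00859 = 0.859 mA, and I_E = (β+1)I_B = 0.868 mA.
V_CE = V_CC − I_C·R_C − I_E·R_E = 12 − 0.859×8.2 − 0.868×1.5 = 3.65 V.
V_CE = 3.65 V > 0.2 V confirms active-region operation.

I_C ≈ 0.86 mA, V_CE ≈ 3.7 V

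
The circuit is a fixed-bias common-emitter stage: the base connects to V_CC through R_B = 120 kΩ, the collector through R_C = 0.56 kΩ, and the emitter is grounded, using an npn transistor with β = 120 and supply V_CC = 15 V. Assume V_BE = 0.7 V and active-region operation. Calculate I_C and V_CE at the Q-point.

Base loop: V_CC = I_B·R_B + V_BE, so I_B = (15 − 0.7)/120 kΩ = 0.119 mA.
In the active region I_C = β·I_B = 120 × 0.119 = 14.3 mA.
Collector loop: V_CE = V_CC − I_C·R_C = 15 − 14.3×0.56 = 6.99 V.
Since V_CE = 6.99 V > V_CE(sat) ≈ 0.2 V, the transistor is in the active region as assumed.

I_C ≈ 14 mA, V_CE ≈ 7 V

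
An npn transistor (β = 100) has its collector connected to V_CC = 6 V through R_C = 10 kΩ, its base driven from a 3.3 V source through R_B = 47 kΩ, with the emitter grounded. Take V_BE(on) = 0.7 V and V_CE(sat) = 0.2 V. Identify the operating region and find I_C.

saturation; I_C ≈ 0.58 mA

Assume active: I_B = (3.3 − 0.7)/47 = 0.0553 mA, giving I_C = β·I_B = 5.53 mA.
But then V_CE = 6 − 5.53×10 = -49.3 V < V_CE(sat) = 0.2 V — impossible in the active region.
So the transistor is saturated. With V_CE = 0.2 V, I_C = (V_CC − 0.2)/R_C = 5.8/10 = 0.58 mA.
Check: β·I_B = 5.53 mA > I_C = 0.58 mA, confirming saturation.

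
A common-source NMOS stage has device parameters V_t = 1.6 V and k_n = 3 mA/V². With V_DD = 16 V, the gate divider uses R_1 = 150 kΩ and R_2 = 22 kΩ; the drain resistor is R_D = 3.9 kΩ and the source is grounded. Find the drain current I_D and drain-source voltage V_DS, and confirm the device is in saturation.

V_G = V_DD·R_2/(R_1+R_2) = 16×22/172 = 2.05 V. With the source grounded, V_GS = V_G = 2.05 V.
Assume saturation: I_D = (k_n/2)(V_GS − V_t)² = (3/2)×(2.05 − 1.6)² = 1.5×0.447² = 0.299 mA.
V_DS = V_DD − I_D·R_D = 16 − 0.299×3.9 = 14.8 V.
Saturation requires V_DS ≥ V_GS − V_t = 0.447 V; 14.8 ≥ 0.447 ✓.

I_D ≈ 0.3 mA, V_DS ≈ 15 V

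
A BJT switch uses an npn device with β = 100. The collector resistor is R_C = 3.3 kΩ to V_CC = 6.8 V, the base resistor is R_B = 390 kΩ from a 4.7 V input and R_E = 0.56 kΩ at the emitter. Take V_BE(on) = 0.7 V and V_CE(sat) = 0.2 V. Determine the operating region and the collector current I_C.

active; I_C ≈ 0.9 mA

Assume active. Base-emitter loop: I_B = (V_BB − V_BE)/(R_B + (β+1)R_E) = (4.7 − 0.7)/(390 + 101×0.56) = 0.00896 mA.
I_C = β·I_B = 100×0.00896 = 0.896 mA.
V_CE = V_CC − I_C·R_C − I_E·R_E = 6.8 − 0.896×3.3 − 0.905×0.56 = 3.34 V > V_CE(sat), so the active-region assumption holds.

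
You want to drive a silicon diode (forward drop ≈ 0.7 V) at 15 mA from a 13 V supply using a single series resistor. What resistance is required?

The resistor drops V_S − V_D = 13 − 0.7 = 12.3 V at 15 mA.
R = 12.3 V / 15 mA = 0.82 kΩ.

R ≈ 0.82 kΩ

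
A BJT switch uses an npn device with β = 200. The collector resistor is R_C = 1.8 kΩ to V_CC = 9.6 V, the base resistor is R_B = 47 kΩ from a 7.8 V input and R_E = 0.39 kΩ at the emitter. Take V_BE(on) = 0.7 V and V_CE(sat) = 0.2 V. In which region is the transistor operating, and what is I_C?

Assume active: I_B = (7.8 − 0.7)/(47 + 201×0.39) = 0.0566 mA, I_C = β·I_B = 11.3 mA.
Then V_CE = 9.6 − 11.3×1.8 − 11.4×0.39 = -15.2 V < 0.2 V — the active assumption fails.
Re-solve with V_CE = 0.2 V. KCL at the emitter: V_E/R_E = (V_BB−0.7−V_E)/R_B + (V_CC−0.2−V_E)/R_C, giving V_E = 1.71 V.
I_C = (V_CC − 0.2 − V_E)/R_C = (9.4 − 1.71)/1.8 = 4.27 mA.
Check: I_B = (7.1 − 1.71)/47 = 0.115 mA, and β·I_B = 22.9 mA > I_C, confirming saturation.

saturation; I_C ≈ 4.3 mA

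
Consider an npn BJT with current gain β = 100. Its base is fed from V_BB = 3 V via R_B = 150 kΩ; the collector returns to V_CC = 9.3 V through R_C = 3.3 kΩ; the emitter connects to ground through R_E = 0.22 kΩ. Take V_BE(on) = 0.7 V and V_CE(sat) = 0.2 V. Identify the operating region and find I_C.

active; I_C ≈ 1.3 mA

Assume active. Base-emitter loop: I_B = (V_BB − V_BE)/(R_B + (β+1)R_E) = (3 − 0.7)/(150 + 101×0.22) = 0.0134 mA.
I_C = β·I_B = 100×0.0134 = 1.34 mA.
V_CE = V_CC − I_C·R_C − I_E·R_E = 9.3 − 1.34×3.3 − 1.35×0.22 = 4.6 V > V_CE(sat), so the active-region assumption holds.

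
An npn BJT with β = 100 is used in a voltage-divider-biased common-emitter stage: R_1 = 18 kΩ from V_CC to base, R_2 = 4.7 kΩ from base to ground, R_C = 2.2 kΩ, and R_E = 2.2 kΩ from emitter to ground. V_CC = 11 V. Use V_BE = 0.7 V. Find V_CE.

V_CE ≈ 7.9 V

Thevenize the base divider: V_Th = V_CC·R_2/(R_1+R_2) = 11×4.7/22.7 = 2.28 V, R_Th = R_1‖R_2 = 3.73 kΩ.
Base-emitter loop: V_Th = I_B·R_Th + V_BE + (β+1)I_B·R_E, so I_B = (2.28 − 0.7) / (3.73 + 101×2.2) = 0.00698 mA.
I_C = β·I_B = 100×0.00698 = 0.698 mA, and I_E = (β+1)I_B = 0.705 mA.
V_CE = V_CC − I_C·R_C − I_E·R_E = 11 − 0.698×2.2 − 0.705×2.2 = 7.91 V.
V_CE = 7.91 V > 0.2 V confirms active-region operation.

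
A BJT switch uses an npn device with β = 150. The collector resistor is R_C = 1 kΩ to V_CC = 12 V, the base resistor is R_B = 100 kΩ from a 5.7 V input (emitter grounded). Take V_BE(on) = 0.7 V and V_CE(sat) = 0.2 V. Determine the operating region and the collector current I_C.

Assume active. Base-emitter loop: I_B = (V_BB − V_BE)/R_B = (5.7 − 0.7)/100 = 0.05 mA.
I_C = β·I_B = 150×0.05 = 7.5 mA.
V_CE = V_CC − I_C·R_C = 12 − 7.5×1 = 4.5 V > V_CE(sat), so the active-region assumption holds.

active; I_C ≈ 7.5 mA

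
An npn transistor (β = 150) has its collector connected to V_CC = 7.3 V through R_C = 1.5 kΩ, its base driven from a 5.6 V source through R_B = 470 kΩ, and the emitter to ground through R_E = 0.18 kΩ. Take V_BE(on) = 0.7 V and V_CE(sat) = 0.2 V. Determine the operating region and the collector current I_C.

active; I_C ≈ 1.5 mA

Assume active. Base-emitter loop: I_B = (V_BB − V_BE)/(R_B + (β+1)R_E) = (5.6 − 0.7)/(470 + 151×0.18) = 0.00986 mA.
I_C = β·I_B = 150×0.00986 = 1.48 mA.
V_CE = V_CC − I_C·R_C − I_E·R_E = 7.3 − 1.48×1.5 − 1.49×0.18 = 4.81 V > V_CE(sat), so the active-region assumption holds.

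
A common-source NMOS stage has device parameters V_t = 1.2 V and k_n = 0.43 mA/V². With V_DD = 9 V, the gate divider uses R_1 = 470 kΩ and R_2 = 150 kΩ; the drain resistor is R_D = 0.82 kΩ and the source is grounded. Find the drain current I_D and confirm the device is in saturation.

I_D ≈ 0.21 mA

V_G = V_DD·R_2/(R_1+R_2) = 9×150/620 = 2.18 V. With the source grounded, V_GS = V_G = 2.18 V.
Assume saturation: I_D = (k_n/2)(V_GS − V_t)² = (0.43/2)×(2.18 − 1.2)² = 0.215×0.977² = 0.205 mA.
V_DS = V_DD − I_D·R_D = 9 − 0.205×0.82 = 8.83 V.
Saturation requires V_DS ≥ V_GS − V_t = 0.977 V; 8.83 ≥ 0.977 ✓.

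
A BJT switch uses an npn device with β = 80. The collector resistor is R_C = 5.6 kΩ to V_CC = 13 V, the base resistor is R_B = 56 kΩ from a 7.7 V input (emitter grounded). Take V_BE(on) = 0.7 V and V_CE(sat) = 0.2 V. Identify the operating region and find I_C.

saturation; I_C ≈ 2.3 mA

Assume active: I_B = (7.7 − 0.7)/56 = 0.125 mA, giving I_C = β·I_B = 10 mA.
But then V_CE = 13 − 10×5.6 = -43 V < V_CE(sat) = 0.2 V — impossible in the active region.
So the transistor is saturated. With V_CE = 0.2 V, I_C = (V_CC − 0.2)/R_C = 12.8/5.6 = 2.29 mA.
Check: β·I_B = 10 mA > I_C = 2.29 mA, confirming saturation.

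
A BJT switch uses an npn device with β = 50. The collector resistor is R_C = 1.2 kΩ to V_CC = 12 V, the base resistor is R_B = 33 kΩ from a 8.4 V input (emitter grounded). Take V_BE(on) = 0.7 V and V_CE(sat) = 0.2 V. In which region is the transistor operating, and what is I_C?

saturation; I_C ≈ 9.8 mA

Assume active: I_B = (8.4 − 0.7)/33 = 0.233 mA, giving I_C = β·I_B = 11.7 mA.
But then V_CE = 12 − 11.7×1.2 = -2 V < V_CE(sat) = 0.2 V — impossible in the active region.
So the transistor is saturated. With V_CE = 0.2 V, I_C = (V_CC − 0.2)/R_C = 11.8/1.2 = 9.83 mA.
Check: β·I_B = 11.7 mA > I_C = 9.83 mA, confirming saturation.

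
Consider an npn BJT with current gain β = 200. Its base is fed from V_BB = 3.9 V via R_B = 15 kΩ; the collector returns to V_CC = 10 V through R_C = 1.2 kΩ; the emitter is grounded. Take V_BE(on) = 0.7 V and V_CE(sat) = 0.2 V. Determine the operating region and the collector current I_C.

Assume active: I_B = (3.9 − 0.7)/15 = 0.213 mA, giving I_C = β·I_B = 42.7 mA.
But then V_CE = 10 − 42.7×1.2 = -41.2 V < V_CE(sat) = 0.2 V — impossible in the active region.
So the transistor is saturated. With V_CE = 0.2 V, I_C = (V_CC − 0.2)/R_C = 9.8/1.2 = 8.17 mA.
Check: β·I_B = 42.7 mA > I_C = 8.17 mA, confirming saturation.

saturation; I_C ≈ 8.2 mA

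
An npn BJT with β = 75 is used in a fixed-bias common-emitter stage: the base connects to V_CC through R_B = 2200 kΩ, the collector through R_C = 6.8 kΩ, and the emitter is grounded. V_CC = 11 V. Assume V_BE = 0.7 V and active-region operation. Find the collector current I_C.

Base loop: V_CC = I_B·R_B + V_BE, so I_B = (11 − 0.7)/2200 kΩ = 0.00468 mA.
In the active region I_C = β·I_B = 75 × 0.00468 = 0.351 mA.
Collector loop: V_CE = V_CC − I_C·R_C = 11 − 0.351×6.8 = 8.61 V.
Since V_CE = 8.61 V > V_CE(sat) ≈ 0.2 V, the transistor is in the active region as assumed.

I_C ≈ 0.35 mA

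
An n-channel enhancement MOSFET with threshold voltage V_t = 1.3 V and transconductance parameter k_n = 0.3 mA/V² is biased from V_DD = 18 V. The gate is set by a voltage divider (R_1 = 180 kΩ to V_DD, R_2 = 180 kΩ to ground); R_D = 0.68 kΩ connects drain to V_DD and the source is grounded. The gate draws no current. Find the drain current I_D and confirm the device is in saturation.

V_G = V_DD·R_2/(R_1+R_2) = 18×180/360 = 9 V. With the source grounded, V_GS = V_G = 9 V.
Assume saturation: I_D = (k_n/2)(V_GS − V_t)² = (0.3/2)×(9 − 1.3)² = 0.15×7.7² = 8.89 mA.
V_DS = V_DD − I_D·R_D = 18 − 8.89×0.68 = 12 V.
Saturation requires V_DS ≥ V_GS − V_t = 7.7 V; 12 ≥ 7.7 ✓.

I_D ≈ 8.9 mA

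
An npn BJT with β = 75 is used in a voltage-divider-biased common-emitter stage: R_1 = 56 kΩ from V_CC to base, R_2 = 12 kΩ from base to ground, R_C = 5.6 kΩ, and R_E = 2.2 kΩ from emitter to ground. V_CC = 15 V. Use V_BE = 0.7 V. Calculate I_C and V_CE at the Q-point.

Thevenize the base divider: V_Th = V_CC·R_2/(R_1+R_2) = 15×12/68 = 2.65 V, R_Th = R_1‖R_2 = 9.88 kΩ.
Base-emitter loop: V_Th = I_B·R_Th + V_BE + (β+1)I_B·R_E, so I_B = (2.65 − 0.7) / (9.88 + 76×2.2) = 0.011 mA.
I_C = β·I_B = 75×0.011 = 0.825 mA, and I_E = (β+1)I_B = 0.836 mA.
V_CE = V_CC − I_C·R_C − I_E·R_E = 15 − 0.825×5.6 − 0.836×2.2 = 8.54 V.
V_CE = 8.54 V > 0.2 V confirms active-region operation.

I_C ≈ 0.82 mA, V_CE ≈ 8.5 V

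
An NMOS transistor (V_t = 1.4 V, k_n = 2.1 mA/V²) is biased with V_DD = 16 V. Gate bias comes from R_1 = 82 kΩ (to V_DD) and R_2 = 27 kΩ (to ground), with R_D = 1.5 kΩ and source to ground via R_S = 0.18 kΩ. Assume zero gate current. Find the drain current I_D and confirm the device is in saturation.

V_G = V_DD·R_2/(R_1+R_2) = 16×27/109 = 3.96 V.
Assume saturation: I_D = (k_n/2)(V_GS − V_t)² with V_GS = V_G − I_D·R_S = 3.96 − 0.18·I_D.
Substituting gives 0.034·I_D² − 1.97·I_D + 6.9 = 0, with roots I_D = 3.75 or 54.1 mA.
The root I_D = 54.1 mA gives V_GS = -5.78 V ≤ V_t, so take I_D = 3.75 mA.
Then V_GS = 3.29 V and V_DS = V_DD − I_D(R_D+R_S) = 16 − 3.75×1.68 = 9.71 V.
Saturation requires V_DS ≥ V_GS − V_t = 1.89 V; 9.71 ≥ 1.89 ✓.

I_D ≈ 3.7 mA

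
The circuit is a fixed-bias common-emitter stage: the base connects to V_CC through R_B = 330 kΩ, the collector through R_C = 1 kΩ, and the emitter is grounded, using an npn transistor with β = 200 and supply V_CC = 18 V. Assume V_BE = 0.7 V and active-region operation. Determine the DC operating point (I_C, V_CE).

I_C ≈ 10 mA, V_CE ≈ 7.5 V

Base loop: V_CC = I_B·R_B + V_BE, so I_B = (18 − 0.7)/330 kΩ = 0.0524 mA.
In the active region I_C = β·I_B = 200 × 0.0524 = 10.5 mA.
Collector loop: V_CE = V_CC − I_C·R_C = 18 − 10.5×1 = 7.52 V.
Since V_CE = 7.52 V > V_CE(sat) ≈ 0.2 V, the transistor is in the active region as assumed.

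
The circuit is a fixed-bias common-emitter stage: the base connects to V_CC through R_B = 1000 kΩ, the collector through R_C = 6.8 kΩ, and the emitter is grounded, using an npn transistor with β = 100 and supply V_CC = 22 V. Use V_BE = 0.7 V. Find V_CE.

V_CE ≈ 7.5 V

Base loop: V_CC = I_B·R_B + V_BE, so I_B = (22 − 0.7)/1000 kΩ = 0.0213 mA.
In the active region I_C = β·I_B = 100 × 0.0213 = 2.13 mA.
Collector loop: V_CE = V_CC − I_C·R_C = 22 − 2.13×6.8 = 7.52 V.
Since V_CE = 7.52 V > V_CE(sat) ≈ 0.2 V, the transistor is in the active region as assumed.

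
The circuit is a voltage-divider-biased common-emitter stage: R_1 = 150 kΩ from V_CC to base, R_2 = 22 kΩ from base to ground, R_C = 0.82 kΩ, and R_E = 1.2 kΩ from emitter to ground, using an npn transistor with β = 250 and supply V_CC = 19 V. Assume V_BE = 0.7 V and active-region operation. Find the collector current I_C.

Thevenize the base divider: V_Th = V_CC·R_2/(R_1+R_2) = 19×22/172 = 2.43 V, R_Th = R_1‖R_2 = 19.2 kΩ.
Base-emitter loop: V_Th = I_B·R_Th + V_BE + (β+1)I_B·R_E, so I_B = (2.43 − 0.7) / (19.2 + 251×1.2) = 0.0054 mA.
I_C = β·I_B = 250×0.0054 = 1.35 mA, and I_E = (β+1)I_B = 1.36 mA.
V_CE = V_CC − I_C·R_C − I_E·R_E = 19 − 1.35×0.82 − 1.36×1.2 = 16.3 V.
V_CE = 16.3 V > 0.2 V confirms active-region operation.

I_C ≈ 1.4 mA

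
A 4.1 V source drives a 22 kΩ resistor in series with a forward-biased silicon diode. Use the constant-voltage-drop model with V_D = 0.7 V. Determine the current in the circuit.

KVL around the loop: 4.1 = V_D + I·R = 0.7 + I × 22 kΩ.
So I = (4.1 − 0.7) / 22 kΩ = 3.4 / 22 = 0.155 mA.

I ≈ 0.15 mA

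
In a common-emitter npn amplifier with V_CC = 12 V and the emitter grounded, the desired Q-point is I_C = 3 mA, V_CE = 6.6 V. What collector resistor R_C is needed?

R_C ≈ 1.8 kΩ

Collector loop: V_CC = I_C·R_C + V_CE.
R_C = (V_CC − V_CE)/I_C = (12 − 6.6)/3 = 1.8 kΩ.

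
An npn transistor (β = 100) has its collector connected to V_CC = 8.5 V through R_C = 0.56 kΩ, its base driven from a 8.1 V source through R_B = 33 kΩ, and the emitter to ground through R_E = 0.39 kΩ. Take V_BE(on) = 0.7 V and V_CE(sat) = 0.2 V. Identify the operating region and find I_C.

Assume active: I_B = (8.1 − 0.7)/(33 + 101×0.39) = 0.102 mA, I_C = β·I_B = 10.2 mA.
Then V_CE = 8.5 − 10.2×0.56 − 10.3×0.39 = -1.25 V < 0.2 V — the active assumption fails.
Re-solve with V_CE = 0.2 V. KCL at the emitter: V_E/R_E = (V_BB−0.7−V_E)/R_B + (V_CC−0.2−V_E)/R_C, giving V_E = 3.43 V.
I_C = (V_CC − 0.2 − V_E)/R_C = (8.3 − 3.43)/0.56 = 8.69 mA.
Check: I_B = (7.4 − 3.43)/33 = 0.12 mA, and β·I_B = 12 mA > I_C, confirming saturation.

saturation; I_C ≈ 8.7 mA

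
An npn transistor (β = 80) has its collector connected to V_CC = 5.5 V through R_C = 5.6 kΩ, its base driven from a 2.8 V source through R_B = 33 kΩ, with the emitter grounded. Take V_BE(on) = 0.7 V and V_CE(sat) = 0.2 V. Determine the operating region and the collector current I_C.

Assume active: I_B = (2.8 − 0.7)/33 = 0.0636 mA, giving I_C = β·I_B = 5.09 mA.
But then V_CE = 5.5 − 5.09×5.6 = -23 V < V_CE(sat) = 0.2 V — impossible in the active region.
So the transistor is saturated. With V_CE = 0.2 V, I_C = (V_CC − 0.2)/R_C = 5.3/5.6 = 0.946 mA.
Check: β·I_B = 5.09 mA > I_C = 0.946 mA, confirming saturation.

saturation; I_C ≈ 0.95 mA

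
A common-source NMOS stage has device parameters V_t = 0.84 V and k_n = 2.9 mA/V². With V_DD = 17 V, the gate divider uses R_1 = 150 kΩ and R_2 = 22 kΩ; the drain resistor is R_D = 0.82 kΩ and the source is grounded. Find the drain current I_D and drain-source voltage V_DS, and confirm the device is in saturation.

V_G = V_DD·R_2/(R_1+R_2) = 17×22/172 = 2.17 V. With the source grounded, V_GS = V_G = 2.17 V.
Assume saturation: I_D = (k_n/2)(V_GS − V_t)² = (2.9/2)×(2.17 − 0.84)² = 1.45×1.33² = 2.58 mA.
V_DS = V_DD − I_D·R_D = 17 − 2.58×0.82 = 14.9 V.
Saturation requires V_DS ≥ V_GS − V_t = 1.33 V; 14.9 ≥ 1.33 ✓.

I_D ≈ 2.6 mA, V_DS ≈ 15 V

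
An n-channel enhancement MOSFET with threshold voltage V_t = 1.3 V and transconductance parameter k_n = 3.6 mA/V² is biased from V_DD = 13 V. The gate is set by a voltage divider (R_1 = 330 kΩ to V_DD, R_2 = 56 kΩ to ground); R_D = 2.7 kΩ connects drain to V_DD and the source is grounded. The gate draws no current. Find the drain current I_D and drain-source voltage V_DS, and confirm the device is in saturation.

V_G = V_DD·R_2/(R_1+R_2) = 13×56/386 = 1.89 V. With the source grounded, V_GS = V_G = 1.89 V.
Assume saturation: I_D = (k_n/2)(V_GS − V_t)² = (3.6/2)×(1.89 − 1.3)² = 1.8×0.586² = 0.618 mA.
V_DS = V_DD − I_D·R_D = 13 − 0.618×2.7 = 11.3 V.
Saturation requires V_DS ≥ V_GS − V_t = 0.586 V; 11.3 ≥ 0.586 ✓.

I_D ≈ 0.62 mA, V_DS ≈ 11 V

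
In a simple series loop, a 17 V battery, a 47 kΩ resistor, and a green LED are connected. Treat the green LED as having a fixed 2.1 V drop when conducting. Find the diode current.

I ≈ 0.32 mA

KVL around the loop: 17 = V_D + I·R = 2.1 + I × 47 kΩ.
So I = (17 − 2.1) / 47 kΩ = 14.9 / 47 = 0.317 mA.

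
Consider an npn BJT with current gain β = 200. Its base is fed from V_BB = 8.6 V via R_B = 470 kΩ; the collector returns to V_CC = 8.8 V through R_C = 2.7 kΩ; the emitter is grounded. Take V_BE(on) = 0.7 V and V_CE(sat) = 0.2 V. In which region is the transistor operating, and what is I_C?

saturation; I_C ≈ 3.2 mA

Assume active: I_B = (8.6 − 0.7)/470 = 0.0168 mA, giving I_C = β·I_B = 3.36 mA.
But then V_CE = 8.8 − 3.36×2.7 = -0.277 V < V_CE(sat) = 0.2 V — impossible in the active region.
So the transistor is saturated. With V_CE = 0.2 V, I_C = (V_CC − 0.2)/R_C = 8.6/2.7 = 3.19 mA.
Check: β·I_B = 3.36 mA > I_C = 3.19 mA, confirming saturation.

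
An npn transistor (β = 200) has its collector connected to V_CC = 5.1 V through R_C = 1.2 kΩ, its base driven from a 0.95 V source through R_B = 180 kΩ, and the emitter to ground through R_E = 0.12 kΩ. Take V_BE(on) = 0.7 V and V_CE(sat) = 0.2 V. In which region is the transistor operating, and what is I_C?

Assume active. Base-emitter loop: I_B = (V_BB − V_BE)/(R_B + (β+1)R_E) = (0.95 − 0.7)/(180 + 201×0.12) = 0.00122 mA.
I_C = β·I_B = 200×0.00122 = 0.245 mA.
V_CE = V_CC − I_C·R_C − I_E·R_E = 5.1 − 0.245×1.2 − 0.246×0.12 = 4.78 V > V_CE(sat), so the active-region assumption holds.

active; I_C ≈ 0.24 mA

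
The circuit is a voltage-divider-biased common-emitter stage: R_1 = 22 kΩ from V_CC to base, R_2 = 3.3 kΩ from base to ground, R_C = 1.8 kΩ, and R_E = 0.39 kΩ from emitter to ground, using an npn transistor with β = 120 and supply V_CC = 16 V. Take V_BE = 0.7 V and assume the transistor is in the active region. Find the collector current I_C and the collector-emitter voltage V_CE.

Thevenize the base divider: V_Th = V_CC·R_2/(R_1+R_2) = 16×3.3/25.3 = 2.09 V, R_Th = R_1‖R_2 = 2.87 kΩ.
Base-emitter loop: V_Th = I_B·R_Th + V_BE + (β+1)I_B·R_E, so I_B = (2.09 − 0.7) / (2.87 + 121×0.39) = 0.0277 mA.
I_C = β·I_B = 120×0.0277 = 3.32 mA, and I_E = (β+1)I_B = 3.35 mA.
V_CE = V_CC − I_C·R_C − I_E·R_E = 16 − 3.32×1.8 − 3.35×0.39 = 8.71 V.
V_CE = 8.71 V > 0.2 V confirms active-region operation.

I_C ≈ 3.3 mA, V_CE ≈ 8.7 V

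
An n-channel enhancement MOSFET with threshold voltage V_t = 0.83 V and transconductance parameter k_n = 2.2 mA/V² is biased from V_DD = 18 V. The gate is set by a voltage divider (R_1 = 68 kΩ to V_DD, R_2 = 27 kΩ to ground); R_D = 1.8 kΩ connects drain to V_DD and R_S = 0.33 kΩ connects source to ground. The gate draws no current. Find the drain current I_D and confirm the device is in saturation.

I_D ≈ 5.9 mA

V_G = V_DD·R_2/(R_1+R_2) = 18×27/95 = 5.12 V.
Assume saturation: I_D = (k_n/2)(V_GS − V_t)² with V_GS = V_G − I_D·R_S = 5.12 − 0.33·I_D.
Substituting gives 0.12·I_D² − 4.11·I_D + 20.2 = 0, with roots I_D = 5.94 or 28.4 mA.
The root I_D = 28.4 mA gives V_GS = -4.25 V ≤ V_t, so take I_D = 5.94 mA.
Then V_GS = 3.15 V and V_DS = V_DD − I_D(R_D+R_S) = 18 − 5.94×2.13 = 5.34 V.
Saturation requires V_DS ≥ V_GS − V_t = 2.32 V; 5.34 ≥ 2.32 ✓.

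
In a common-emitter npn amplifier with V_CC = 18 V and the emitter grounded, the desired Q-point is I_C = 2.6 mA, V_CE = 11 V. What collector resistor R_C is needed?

Collector loop: V_CC = I_C·R_C + V_CE.
R_C = (V_CC − V_CE)/I_C = (18 − 11)/2.6 = 2.69 kΩ.

R_C ≈ 2.7 kΩ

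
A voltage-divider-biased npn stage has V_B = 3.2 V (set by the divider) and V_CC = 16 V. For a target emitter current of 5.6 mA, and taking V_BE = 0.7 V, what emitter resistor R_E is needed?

V_E = V_B − V_BE = 3.2 − 0.7 = 2.5 V.
R_E = V_E / I_E = 2.5 / 5.6 = 0.446 kΩ.

R_E ≈ 0.45 kΩ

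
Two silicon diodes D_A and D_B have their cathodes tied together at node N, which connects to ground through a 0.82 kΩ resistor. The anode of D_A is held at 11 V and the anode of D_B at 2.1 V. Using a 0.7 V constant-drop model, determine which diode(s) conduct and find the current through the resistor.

Assume both conduct. Then node N would need to be at both 11−0.7 = 10.3 V and 2.1−0.7 = 1.4 V, which is impossible.
Assume only D_A conducts: V_N = 11 − 0.7 = 10.3 V, so I_R = 10.3/0.82 = 12.6 mA.
Check D_B: its anode-to-cathode voltage is 2.1 − 10.3 = -8.2 V < 0.7 V, so it is off. The assumption is consistent.

Only D_A conducts; I_R ≈ 13 mA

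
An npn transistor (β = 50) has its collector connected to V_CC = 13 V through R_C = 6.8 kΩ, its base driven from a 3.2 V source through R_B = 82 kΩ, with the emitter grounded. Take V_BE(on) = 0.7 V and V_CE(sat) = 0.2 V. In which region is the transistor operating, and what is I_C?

Assume active. Base-emitter loop: I_B = (V_BB − V_BE)/R_B = (3.2 − 0.7)/82 = 0.0305 mA.
I_C = β·I_B = 50×0.0305 = 1.52 mA.
V_CE = V_CC − I_C·R_C = 13 − 1.52×6.8 = 2.63 V > V_CE(sat), so the active-region assumption holds.

active; I_C ≈ 1.5 mA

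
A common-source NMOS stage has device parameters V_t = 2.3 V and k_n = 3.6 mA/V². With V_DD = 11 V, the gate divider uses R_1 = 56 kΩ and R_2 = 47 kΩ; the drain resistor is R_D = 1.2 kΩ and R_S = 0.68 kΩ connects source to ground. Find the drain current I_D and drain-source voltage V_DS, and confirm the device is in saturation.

V_G = V_DD·R_2/(R_1+R_2) = 11×47/103 = 5.02 V.
Assume saturation: I_D = (k_n/2)(V_GS − V_t)² with V_GS = V_G − I_D·R_S = 5.02 − 0.68·I_D.
Substituting gives 0.832·I_D² − 7.66·I_D + 13.3 = 0, with roots I_D = 2.33 or 6.87 mA.
The root I_D = 6.87 mA gives V_GS = 0.346 V ≤ V_t, so take I_D = 2.33 mA.
Then V_GS = 3.44 V and V_DS = V_DD − I_D(R_D+R_S) = 11 − 2.33×1.88 = 6.63 V.
Saturation requires V_DS ≥ V_GS − V_t = 1.14 V; 6.63 ≥ 1.14 ✓.

I_D ≈ 2.3 mA, V_DS ≈ 6.6 V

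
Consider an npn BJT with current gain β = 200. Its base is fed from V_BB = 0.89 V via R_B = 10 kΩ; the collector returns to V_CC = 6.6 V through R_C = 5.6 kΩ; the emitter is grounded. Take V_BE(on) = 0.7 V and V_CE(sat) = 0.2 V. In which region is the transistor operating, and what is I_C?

saturation; I_C ≈ 1.1 mA

Assume active: I_B = (0.89 − 0.7)/10 = 0.019 mA, giving I_C = β·I_B = 3.8 mA.
But then V_CE = 6.6 − 3.8×5.6 = -14.7 V < V_CE(sat) = 0.2 V — impossible in the active region.
So the transistor is saturated. With V_CE = 0.2 V, I_C = (V_CC − 0.2)/R_C = 6.4/5.6 = 1.14 mA.
Check: β·I_B = 3.8 mA > I_C = 1.14 mA, confirming saturation.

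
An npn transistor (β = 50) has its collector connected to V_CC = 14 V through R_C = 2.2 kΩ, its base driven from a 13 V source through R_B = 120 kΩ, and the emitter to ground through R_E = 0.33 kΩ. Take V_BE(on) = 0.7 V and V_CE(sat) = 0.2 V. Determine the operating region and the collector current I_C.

active; I_C ≈ 4.5 mA

Assume active. Base-emitter loop: I_B = (V_BB − V_BE)/(R_B + (β+1)R_E) = (13 − 0.7)/(120 + 51×0.33) = 0.0899 mA.
I_C = β·I_B = 50×0.0899 = 4.49 mA.
V_CE = V_CC − I_C·R_C − I_E·R_E = 14 − 4.49×2.2 − 4.58×0.33 = 2.6 V > V_CE(sat), so the active-region assumption holds.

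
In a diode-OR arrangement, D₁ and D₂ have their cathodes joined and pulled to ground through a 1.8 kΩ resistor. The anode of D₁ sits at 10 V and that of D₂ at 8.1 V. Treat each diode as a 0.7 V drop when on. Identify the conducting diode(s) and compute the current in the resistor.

Assume both conduct. Then node N would need to be at both 10−0.7 = 9.3 V and 8.1−0.7 = 7.4 V, which is impossible.
Assume only D₁ conducts: V_N = 10 − 0.7 = 9.3 V, so I_R = 9.3/1.8 = 5.17 mA.
Check D₂: its anode-to-cathode voltage is 8.1 − 9.3 = -1.2 V < 0.7 V, so it is off. The assumption is consistent.

Only D₁ conducts; I_R ≈ 5.2 mA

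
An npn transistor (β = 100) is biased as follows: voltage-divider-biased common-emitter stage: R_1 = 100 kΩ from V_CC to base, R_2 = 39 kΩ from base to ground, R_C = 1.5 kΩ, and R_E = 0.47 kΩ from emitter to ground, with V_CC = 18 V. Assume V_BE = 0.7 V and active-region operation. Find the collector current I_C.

I_C ≈ 5.8 mA

Thevenize the base divider: V_Th = V_CC·R_2/(R_1+R_2) = 18×39/139 = 5.05 V, R_Th = R_1‖R_2 = 28.1 kΩ.
Base-emitter loop: V_Th = I_B·R_Th + V_BE + (β+1)I_B·R_E, so I_B = (5.05 − 0.7) / (28.1 + 101×0.47) = 0.0576 mA.
I_C = β·I_B = 100×0.0576 = 5.76 mA, and I_E = (β+1)I_B = 5.82 mA.
V_CE = V_CC − I_C·R_C − I_E·R_E = 18 − 5.76×1.5 − 5.82×0.47 = 6.63 V.
V_CE = 6.63 V > 0.2 V confirms active-region operation.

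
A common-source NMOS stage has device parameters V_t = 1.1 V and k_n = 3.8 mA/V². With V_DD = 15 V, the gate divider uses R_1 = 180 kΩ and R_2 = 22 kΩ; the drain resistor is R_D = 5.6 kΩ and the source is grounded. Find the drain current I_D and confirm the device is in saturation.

V_G = V_DD·R_2/(R_1+R_2) = 15×22/202 = 1.63 V. With the source grounded, V_GS = V_G = 1.63 V.
Assume saturation: I_D = (k_n/2)(V_GS − V_t)² = (3.8/2)×(1.63 − 1.1)² = 1.9×0.534² = 0.541 mA.
V_DS = V_DD − I_D·R_D = 15 − 0.541×5.6 = 12 V.
Saturation requires V_DS ≥ V_GS − V_t = 0.534 V; 12 ≥ 0.534 ✓.

I_D ≈ 0.54 mA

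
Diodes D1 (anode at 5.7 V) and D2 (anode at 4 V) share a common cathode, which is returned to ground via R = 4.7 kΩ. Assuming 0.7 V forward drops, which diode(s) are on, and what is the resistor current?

Assume both conduct. Then node N would need to be at both 5.7−0.7 = 5 V and 4−0.7 = 3.3 V, which is impossible.
Assume only D1 conducts: V_N = 5.7 − 0.7 = 5 V, so I_R = 5/4.7 = 1.06 mA.
Check D2: its anode-to-cathode voltage is 4 − 5 = -1 V < 0.7 V, so it is off. The assumption is consistent.

Only D1 conducts; I_R ≈ 1.1 mA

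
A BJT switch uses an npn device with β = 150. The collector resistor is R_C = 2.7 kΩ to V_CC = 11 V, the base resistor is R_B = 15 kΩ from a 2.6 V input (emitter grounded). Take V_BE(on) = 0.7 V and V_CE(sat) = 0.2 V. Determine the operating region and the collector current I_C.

saturation; I_C ≈ 4 mA

Assume active: I_B = (2.6 − 0.7)/15 = 0.127 mA, giving I_C = β·I_B = 19 mA.
But then V_CE = 11 − 19×2.7 = -40.3 V < V_CE(sat) = 0.2 V — impossible in the active region.
So the transistor is saturated. With V_CE = 0.2 V, I_C = (V_CC − 0.2)/R_C = 10.8/2.7 = 4 mA.
Check: β·I_B = 19 mA > I_C = 4 mA, confirming saturation.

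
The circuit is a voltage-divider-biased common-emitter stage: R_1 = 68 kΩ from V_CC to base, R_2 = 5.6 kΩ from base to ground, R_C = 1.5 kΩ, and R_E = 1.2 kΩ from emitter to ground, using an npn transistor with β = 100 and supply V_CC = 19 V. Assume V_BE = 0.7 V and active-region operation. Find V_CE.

Thevenize the base divider: V_Th = V_CC·R_2/(R_1+R_2) = 19×5.6/73.6 = 1.45 V, R_Th = R_1‖R_2 = 5.17 kΩ.
Base-emitter loop: V_Th = I_B·R_Th + V_BE + (β+1)I_B·R_E, so I_B = (1.45 − 0.7) / (5.17 + 101×1.2) = 0.0059 mA.
I_C = β·I_B = 100×0.0059 = 0.59 mA, and I_E = (β+1)I_B = 0.596 mA.
V_CE = V_CC − I_C·R_C − I_E·R_E = 19 − 0.59×1.5 − 0.596×1.2 = 17.4 V.
V_CE = 17.4 V > 0.2 V confirms active-region operation.

V_CE ≈ 17 V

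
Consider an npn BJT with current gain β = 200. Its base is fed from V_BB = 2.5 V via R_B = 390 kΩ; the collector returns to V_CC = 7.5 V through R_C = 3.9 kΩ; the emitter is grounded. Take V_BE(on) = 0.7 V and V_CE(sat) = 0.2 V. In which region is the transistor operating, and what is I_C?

active; I_C ≈ 0.92 mA

Assume active. Base-emitter loop: I_B = (V_BB − V_BE)/R_B = (2.5 − 0.7)/390 = 0.00462 mA.
I_C = β·I_B = 200×0.00462 = 0.923 mA.
V_CE = V_CC − I_C·R_C = 7.5 − 0.923×3.9 = 3.9 V > V_CE(sat), so the active-region assumption holds.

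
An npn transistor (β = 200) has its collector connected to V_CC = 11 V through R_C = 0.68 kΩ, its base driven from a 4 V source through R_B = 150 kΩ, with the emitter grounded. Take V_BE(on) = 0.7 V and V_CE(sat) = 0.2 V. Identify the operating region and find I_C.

Assume active. Base-emitter loop: I_B = (V_BB − V_BE)/R_B = (4 − 0.7)/150 = 0.022 mA.
I_C = β·I_B = 200×0.022 = 4.4 mA.
V_CE = V_CC − I_C·R_C = 11 − 4.4×0.68 = 8.01 V > V_CE(sat), so the active-region assumption holds.

active; I_C ≈ 4.4 mA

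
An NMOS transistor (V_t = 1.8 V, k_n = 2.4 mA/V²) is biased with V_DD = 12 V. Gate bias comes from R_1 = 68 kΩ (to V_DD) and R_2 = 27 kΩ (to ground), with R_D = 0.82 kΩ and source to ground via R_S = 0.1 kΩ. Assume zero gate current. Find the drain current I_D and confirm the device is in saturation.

I_D ≈ 2.3 mA

V_G = V_DD·R_2/(R_1+R_2) = 12×27/95 = 3.41 V.
Assume saturation: I_D = (k_n/2)(V_GS − V_t)² with V_GS = V_G − I_D·R_S = 3.41 − 0.1·I_D.
Substituting gives 0.012·I_D² − 1.39·I_D + 3.11 = 0, with roots I_D = 2.29 or 113 mA.
The root I_D = 113 mA gives V_GS = -7.91 V ≤ V_t, so take I_D = 2.29 mA.
Then V_GS = 3.18 V and V_DS = V_DD − I_D(R_D+R_S) = 12 − 2.29×0.92 = 9.89 V.
Saturation requires V_DS ≥ V_GS − V_t = 1.38 V; 9.89 ≥ 1.38 ✓.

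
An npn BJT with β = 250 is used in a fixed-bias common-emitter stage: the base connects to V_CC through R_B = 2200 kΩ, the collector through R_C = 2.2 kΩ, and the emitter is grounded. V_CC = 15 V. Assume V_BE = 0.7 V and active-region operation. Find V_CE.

V_CE ≈ 11 V

Base loop: V_CC = I_B·R_B + V_BE, so I_B = (15 − 0.7)/2200 kΩ = 0.0065 mA.
In the active region I_C = β·I_B = 250 × 0.0065 = 1.63 mA.
Collector loop: V_CE = V_CC − I_C·R_C = 15 − 1.63×2.2 = 11.4 V.
Since V_CE = 11.4 V > V_CE(sat) ≈ 0.2 V, the transistor is in the active region as assumed.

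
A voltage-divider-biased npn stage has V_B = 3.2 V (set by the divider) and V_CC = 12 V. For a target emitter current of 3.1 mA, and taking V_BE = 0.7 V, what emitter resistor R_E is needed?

V_E = V_B − V_BE = 3.2 − 0.7 = 2.5 V.
R_E = V_E / I_E = 2.5 / 3.1 = 0.806 kΩ.

R_E ≈ 0.81 kΩ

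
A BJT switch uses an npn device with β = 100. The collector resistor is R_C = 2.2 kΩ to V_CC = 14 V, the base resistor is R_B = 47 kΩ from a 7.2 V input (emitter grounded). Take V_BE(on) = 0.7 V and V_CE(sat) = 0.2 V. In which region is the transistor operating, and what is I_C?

saturation; I_C ≈ 6.3 mA

Assume active: I_B = (7.2 − 0.7)/47 = 0.138 mA, giving I_C = β·I_B = 13.8 mA.
But then V_CE = 14 − 13.8×2.2 = -16.4 V < V_CE(sat) = 0.2 V — impossible in the active region.
So the transistor is saturated. With V_CE = 0.2 V, I_C = (V_CC − 0.2)/R_C = 13.8/2.2 = 6.27 mA.
Check: β·I_B = 13.8 mA > I_C = 6.27 mA, confirming saturation.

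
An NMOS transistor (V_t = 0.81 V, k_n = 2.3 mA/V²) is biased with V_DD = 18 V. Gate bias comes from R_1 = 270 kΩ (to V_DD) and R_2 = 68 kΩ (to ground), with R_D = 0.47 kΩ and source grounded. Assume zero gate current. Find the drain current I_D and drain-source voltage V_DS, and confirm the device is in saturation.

V_G = V_DD·R_2/(R_1+R_2) = 18×68/338 = 3.62 V. With the source grounded, V_GS = V_G = 3.62 V.
Assume saturation: I_D = (k_n/2)(V_GS − V_t)² = (2.3/2)×(3.62 − 0.81)² = 1.15×2.81² = 9.09 mA.
V_DS = V_DD − I_D·R_D = 18 − 9.09×0.47 = 13.7 V.
Saturation requires V_DS ≥ V_GS − V_t = 2.81 V; 13.7 ≥ 2.81 ✓.

I_D ≈ 9.1 mA, V_DS ≈ 14 V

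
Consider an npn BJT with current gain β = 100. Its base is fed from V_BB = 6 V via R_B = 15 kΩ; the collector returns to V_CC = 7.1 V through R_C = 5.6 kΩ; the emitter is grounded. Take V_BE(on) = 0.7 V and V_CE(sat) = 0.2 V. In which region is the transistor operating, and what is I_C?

Assume active: I_B = (6 − 0.7)/15 = 0.353 mA, giving I_C = β·I_B = 35.3 mA.
But then V_CE = 7.1 − 35.3×5.6 = -191 V < V_CE(sat) = 0.2 V — impossible in the active region.
So the transistor is saturated. With V_CE = 0.2 V, I_C = (V_CC − 0.2)/R_C = 6.9/5.6 = 1.23 mA.
Check: β·I_B = 35.3 mA > I_C = 1.23 mA, confirming saturation.

saturation; I_C ≈ 1.2 mA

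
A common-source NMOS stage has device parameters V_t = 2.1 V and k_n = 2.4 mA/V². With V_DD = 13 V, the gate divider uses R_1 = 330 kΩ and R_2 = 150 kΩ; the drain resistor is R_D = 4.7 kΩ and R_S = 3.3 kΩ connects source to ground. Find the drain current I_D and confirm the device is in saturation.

I_D ≈ 0.42 mA

V_G = V_DD·R_2/(R_1+R_2) = 13×150/480 = 4.06 V.
Assume saturation: I_D = (k_n/2)(V_GS − V_t)² with V_GS = V_G − I_D·R_S = 4.06 − 3.3·I_D.
Substituting gives 13.1·I_D² − 16.5·I_D + 4.62 = 0, with roots I_D = 0.416 or 0.85 mA.
The root I_D = 0.85 mA gives V_GS = 1.26 V ≤ V_t, so take I_D = 0.416 mA.
Then V_GS = 2.69 V and V_DS = V_DD − I_D(R_D+R_S) = 13 − 0.416×8 = 9.67 V.
Saturation requires V_DS ≥ V_GS − V_t = 0.589 V; 9.67 ≥ 0.589 ✓.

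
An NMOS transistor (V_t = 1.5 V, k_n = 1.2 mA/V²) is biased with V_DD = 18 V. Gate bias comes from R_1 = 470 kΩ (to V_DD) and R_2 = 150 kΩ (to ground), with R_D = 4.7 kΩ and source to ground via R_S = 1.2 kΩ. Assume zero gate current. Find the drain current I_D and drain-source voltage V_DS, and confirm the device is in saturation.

I_D ≈ 1.2 mA, V_DS ≈ 11 V

V_G = V_DD·R_2/(R_1+R_2) = 18×150/620 = 4.35 V.
Assume saturation: I_D = (k_n/2)(V_GS − V_t)² with V_GS = V_G − I_D·R_S = 4.35 − 1.2·I_D.
Substituting gives 0.864·I_D² − 5.11·I_D + 4.89 = 0, with roots I_D = 1.2 or 4.72 mA.
The root I_D = 4.72 mA gives V_GS = -1.3 V ≤ V_t, so take I_D = 1.2 mA.
Then V_GS = 2.91 V and V_DS = V_DD − I_D(R_D+R_S) = 18 − 1.2×5.9 = 10.9 V.
Saturation requires V_DS ≥ V_GS − V_t = 1.41 V; 10.9 ≥ 1.41 ✓.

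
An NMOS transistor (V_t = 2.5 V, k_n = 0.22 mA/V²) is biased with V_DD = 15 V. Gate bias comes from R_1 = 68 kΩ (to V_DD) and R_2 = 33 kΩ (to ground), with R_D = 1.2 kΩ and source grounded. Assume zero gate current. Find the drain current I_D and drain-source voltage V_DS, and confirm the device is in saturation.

I_D ≈ 0.63 mA, V_DS ≈ 14 V

V_G = V_DD·R_2/(R_1+R_2) = 15×33/101 = 4.9 V. With the source grounded, V_GS = V_G = 4.9 V.
Assume saturation: I_D = (k_n/2)(V_GS − V_t)² = (0.22/2)×(4.9 − 2.5)² = 0.11×2.4² = 0.634 mA.
V_DS = V_DD − I_D·R_D = 15 − 0.634×1.2 = 14.2 V.
Saturation requires V_DS ≥ V_GS − V_t = 2.4 V; 14.2 ≥ 2.4 ✓.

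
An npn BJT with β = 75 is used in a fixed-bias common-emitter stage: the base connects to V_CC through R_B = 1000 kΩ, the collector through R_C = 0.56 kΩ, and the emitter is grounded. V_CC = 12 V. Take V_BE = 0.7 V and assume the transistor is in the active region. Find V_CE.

V_CE ≈ 12 V

Base loop: V_CC = I_B·R_B + V_BE, so I_B = (12 − 0.7)/1000 kΩ = 0.0113 mA.
In the active region I_C = β·I_B = 75 × 0.0113 = 0.848 mA.
Collector loop: V_CE = V_CC − I_C·R_C = 12 − 0.848×0.56 = 11.5 V.
Since V_CE = 11.5 V > V_CE(sat) ≈ 0.2 V, the transistor is in the active region as assumed.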